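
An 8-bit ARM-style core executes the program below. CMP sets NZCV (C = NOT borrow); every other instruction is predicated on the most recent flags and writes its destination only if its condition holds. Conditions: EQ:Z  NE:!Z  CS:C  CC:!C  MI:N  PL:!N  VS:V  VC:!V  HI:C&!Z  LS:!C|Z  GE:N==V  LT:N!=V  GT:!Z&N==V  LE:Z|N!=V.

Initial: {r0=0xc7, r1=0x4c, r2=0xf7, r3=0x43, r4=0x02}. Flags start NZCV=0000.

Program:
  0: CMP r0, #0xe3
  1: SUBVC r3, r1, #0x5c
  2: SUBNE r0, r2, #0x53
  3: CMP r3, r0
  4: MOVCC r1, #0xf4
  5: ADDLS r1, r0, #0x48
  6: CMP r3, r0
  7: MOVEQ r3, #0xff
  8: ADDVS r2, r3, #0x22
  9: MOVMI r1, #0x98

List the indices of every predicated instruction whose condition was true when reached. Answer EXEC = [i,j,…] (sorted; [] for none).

[0] flags=1000 → (cmp)
[1] flags=1000 VC?T → r3=0xf0
[2] flags=1000 NE?T → r0=0xa4
[3] flags=0010 → (cmp)
[4] flags=0010 CC?F → skip
[5] flags=0010 LS?F → skip
[6] flags=0010 → (cmp)
[7] flags=0010 EQ?F → skip
[8] flags=0010 VS?F → skip
[9] flags=0010 MI?F → skip

EXEC = [1,2]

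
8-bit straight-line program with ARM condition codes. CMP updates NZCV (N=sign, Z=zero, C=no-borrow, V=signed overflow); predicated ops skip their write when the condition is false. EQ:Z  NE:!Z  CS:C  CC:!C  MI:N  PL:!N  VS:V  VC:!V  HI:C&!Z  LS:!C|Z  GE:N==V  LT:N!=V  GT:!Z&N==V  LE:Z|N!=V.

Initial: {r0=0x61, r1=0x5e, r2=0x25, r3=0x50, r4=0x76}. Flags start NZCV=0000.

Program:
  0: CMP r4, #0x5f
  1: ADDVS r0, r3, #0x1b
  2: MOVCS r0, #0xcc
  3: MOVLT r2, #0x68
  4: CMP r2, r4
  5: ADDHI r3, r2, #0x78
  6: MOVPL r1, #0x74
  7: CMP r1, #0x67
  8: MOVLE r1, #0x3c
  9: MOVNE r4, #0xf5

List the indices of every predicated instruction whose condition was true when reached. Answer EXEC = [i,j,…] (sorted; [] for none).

[0] flags=0010 → (cmp)
[1] flags=0010 VS?F → skip
[2] flags=0010 CS?T → r0=0xcc
[3] flags=0010 LT?F → skip
[4] flags=1000 → (cmp)
[5] flags=1000 HI?F → skip
[6] flags=1000 PL?F → skip
[7] flags=1000 → (cmp)
[8] flags=1000 LE?T → r1=0x3c
[9] flags=1000 NE?T → r4=0xf5

EXEC = [2,8,9]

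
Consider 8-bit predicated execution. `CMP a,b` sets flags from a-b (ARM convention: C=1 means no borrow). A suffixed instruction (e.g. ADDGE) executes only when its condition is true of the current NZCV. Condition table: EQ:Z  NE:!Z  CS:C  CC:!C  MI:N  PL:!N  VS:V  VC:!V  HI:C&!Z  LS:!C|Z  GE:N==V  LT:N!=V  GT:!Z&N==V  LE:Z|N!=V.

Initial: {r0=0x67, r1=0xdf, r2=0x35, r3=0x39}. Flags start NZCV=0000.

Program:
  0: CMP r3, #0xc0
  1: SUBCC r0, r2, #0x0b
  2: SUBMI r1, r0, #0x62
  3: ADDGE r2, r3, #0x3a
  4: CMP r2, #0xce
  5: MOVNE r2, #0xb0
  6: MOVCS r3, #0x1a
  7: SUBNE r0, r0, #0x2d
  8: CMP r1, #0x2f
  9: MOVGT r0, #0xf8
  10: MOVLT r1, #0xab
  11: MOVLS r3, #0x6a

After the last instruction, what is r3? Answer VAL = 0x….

VAL = 0x39

0: ✓ CMP  NZCV=0000
1: ✓ SUBCC  r0←0x2a
2: · SUBMI
3: ✓ ADDGE  r2←0x73
4: ✓ CMP  NZCV=1001
5: ✓ MOVNE  r2←0xb0
6: · MOVCS
7: ✓ SUBNE  r0←0xfd
8: ✓ CMP  NZCV=1010
9: · MOVGT
10: ✓ MOVLT  r1←0xab
11: · MOVLS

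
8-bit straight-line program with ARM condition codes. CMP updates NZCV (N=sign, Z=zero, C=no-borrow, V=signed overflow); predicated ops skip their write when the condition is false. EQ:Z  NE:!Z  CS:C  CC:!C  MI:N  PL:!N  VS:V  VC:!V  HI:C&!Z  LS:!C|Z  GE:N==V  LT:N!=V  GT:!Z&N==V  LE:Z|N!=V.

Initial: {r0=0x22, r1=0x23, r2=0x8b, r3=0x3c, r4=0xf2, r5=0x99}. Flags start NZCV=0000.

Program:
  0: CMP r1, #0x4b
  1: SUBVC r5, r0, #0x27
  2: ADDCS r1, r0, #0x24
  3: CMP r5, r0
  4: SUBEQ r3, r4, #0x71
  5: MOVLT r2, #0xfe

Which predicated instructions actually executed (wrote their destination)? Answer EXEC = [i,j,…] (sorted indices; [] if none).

EXEC = [1,5]

0: ✓ CMP  NZCV=1000
1: ✓ SUBVC  r5←0xfb
2: · ADDCS
3: ✓ CMP  NZCV=1010
4: · SUBEQ
5: ✓ MOVLT  r2←0xfe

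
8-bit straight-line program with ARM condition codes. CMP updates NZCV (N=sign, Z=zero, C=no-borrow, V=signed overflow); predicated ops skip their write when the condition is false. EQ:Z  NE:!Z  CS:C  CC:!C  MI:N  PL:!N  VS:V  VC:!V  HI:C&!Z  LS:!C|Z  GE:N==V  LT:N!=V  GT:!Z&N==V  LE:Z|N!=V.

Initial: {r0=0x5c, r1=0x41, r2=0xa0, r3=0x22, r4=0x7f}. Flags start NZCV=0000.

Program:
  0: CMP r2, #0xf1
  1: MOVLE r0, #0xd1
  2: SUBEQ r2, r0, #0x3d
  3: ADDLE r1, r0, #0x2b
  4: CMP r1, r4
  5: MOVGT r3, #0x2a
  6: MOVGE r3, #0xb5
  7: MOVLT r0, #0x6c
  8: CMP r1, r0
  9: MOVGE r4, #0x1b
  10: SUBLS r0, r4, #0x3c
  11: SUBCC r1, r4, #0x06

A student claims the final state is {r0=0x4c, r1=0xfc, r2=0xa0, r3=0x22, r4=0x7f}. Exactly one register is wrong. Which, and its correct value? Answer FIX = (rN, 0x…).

FIX = (r0, 0x6c)

0: ✓ CMP  NZCV=1000
1: ✓ MOVLE  r0←0xd1
2: · SUBEQ
3: ✓ ADDLE  r1←0xfc
4: ✓ CMP  NZCV=0011
5: · MOVGT
6: · MOVGE
7: ✓ MOVLT  r0←0x6c
8: ✓ CMP  NZCV=1010
9: · MOVGE
10: · SUBLS
11: · SUBCC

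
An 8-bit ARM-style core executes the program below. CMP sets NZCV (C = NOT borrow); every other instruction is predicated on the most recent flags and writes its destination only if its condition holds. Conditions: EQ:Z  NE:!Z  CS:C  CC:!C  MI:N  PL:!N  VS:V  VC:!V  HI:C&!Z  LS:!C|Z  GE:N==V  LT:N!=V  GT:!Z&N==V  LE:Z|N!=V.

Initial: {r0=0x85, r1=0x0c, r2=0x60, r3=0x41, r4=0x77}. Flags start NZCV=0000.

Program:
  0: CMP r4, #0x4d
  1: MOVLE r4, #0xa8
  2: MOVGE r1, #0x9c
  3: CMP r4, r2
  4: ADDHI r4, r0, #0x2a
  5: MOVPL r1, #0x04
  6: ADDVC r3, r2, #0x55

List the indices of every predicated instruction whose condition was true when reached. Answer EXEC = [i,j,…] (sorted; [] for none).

0: ✓ CMP  NZCV=0010
1: · MOVLE
2: ✓ MOVGE  r1←0x9c
3: ✓ CMP  NZCV=0010
4: ✓ ADDHI  r4←0xaf
5: ✓ MOVPL  r1←0x04
6: ✓ ADDVC  r3←0xb5

EXEC = [2,4,5,6]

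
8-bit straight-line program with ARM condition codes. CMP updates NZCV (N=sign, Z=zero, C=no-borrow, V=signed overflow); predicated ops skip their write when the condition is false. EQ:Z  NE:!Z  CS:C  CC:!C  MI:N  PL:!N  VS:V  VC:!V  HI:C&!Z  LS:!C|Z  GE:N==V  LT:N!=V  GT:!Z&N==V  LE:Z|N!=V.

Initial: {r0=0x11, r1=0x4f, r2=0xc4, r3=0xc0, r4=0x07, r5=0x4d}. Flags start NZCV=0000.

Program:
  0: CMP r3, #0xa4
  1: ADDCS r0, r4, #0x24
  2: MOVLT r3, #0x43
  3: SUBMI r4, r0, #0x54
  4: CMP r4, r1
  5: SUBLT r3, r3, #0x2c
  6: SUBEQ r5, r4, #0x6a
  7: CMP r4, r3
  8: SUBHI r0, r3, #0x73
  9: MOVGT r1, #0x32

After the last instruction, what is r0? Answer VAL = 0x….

VAL = 0x2b

0: ✓ CMP  NZCV=0010
1: ✓ ADDCS  r0←0x2b
2: · MOVLT
3: · SUBMI
4: ✓ CMP  NZCV=1000
5: ✓ SUBLT  r3←0x94
6: · SUBEQ
7: ✓ CMP  NZCV=0000
8: · SUBHI
9: ✓ MOVGT  r1←0x32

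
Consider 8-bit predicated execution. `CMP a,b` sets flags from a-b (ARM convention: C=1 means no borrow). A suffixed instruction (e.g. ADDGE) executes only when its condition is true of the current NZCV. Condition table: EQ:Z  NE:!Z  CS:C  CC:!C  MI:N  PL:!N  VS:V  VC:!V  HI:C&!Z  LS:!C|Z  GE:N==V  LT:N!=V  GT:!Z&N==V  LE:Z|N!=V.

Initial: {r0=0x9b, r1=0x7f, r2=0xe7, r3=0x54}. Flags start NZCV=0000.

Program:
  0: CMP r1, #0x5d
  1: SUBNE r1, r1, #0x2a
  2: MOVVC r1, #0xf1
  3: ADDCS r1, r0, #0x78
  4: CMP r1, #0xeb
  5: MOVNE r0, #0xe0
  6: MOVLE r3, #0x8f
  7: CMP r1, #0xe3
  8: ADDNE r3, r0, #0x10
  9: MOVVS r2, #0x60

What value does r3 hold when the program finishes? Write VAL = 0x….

VAL = 0xf0

0: ✓ CMP  NZCV=0010
1: ✓ SUBNE  r1←0x55
2: ✓ MOVVC  r1←0xf1
3: ✓ ADDCS  r1←0x13
4: ✓ CMP  NZCV=0000
5: ✓ MOVNE  r0←0xe0
6: · MOVLE
7: ✓ CMP  NZCV=0000
8: ✓ ADDNE  r3←0xf0
9: · MOVVS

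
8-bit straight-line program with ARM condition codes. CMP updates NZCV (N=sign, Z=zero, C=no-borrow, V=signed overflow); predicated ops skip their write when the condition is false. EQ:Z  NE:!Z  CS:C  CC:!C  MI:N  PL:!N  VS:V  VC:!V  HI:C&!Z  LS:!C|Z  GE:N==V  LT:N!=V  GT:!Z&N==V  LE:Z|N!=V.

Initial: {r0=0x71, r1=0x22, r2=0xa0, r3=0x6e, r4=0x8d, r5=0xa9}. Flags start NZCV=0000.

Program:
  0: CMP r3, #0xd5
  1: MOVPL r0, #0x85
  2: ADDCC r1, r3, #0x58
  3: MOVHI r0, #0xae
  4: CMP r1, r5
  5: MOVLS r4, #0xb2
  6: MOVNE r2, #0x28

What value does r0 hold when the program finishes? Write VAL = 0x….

0: ✓ CMP  NZCV=1001
1: · MOVPL
2: ✓ ADDCC  r1←0xc6
3: · MOVHI
4: ✓ CMP  NZCV=0010
5: · MOVLS
6: ✓ MOVNE  r2←0x28

VAL = 0x71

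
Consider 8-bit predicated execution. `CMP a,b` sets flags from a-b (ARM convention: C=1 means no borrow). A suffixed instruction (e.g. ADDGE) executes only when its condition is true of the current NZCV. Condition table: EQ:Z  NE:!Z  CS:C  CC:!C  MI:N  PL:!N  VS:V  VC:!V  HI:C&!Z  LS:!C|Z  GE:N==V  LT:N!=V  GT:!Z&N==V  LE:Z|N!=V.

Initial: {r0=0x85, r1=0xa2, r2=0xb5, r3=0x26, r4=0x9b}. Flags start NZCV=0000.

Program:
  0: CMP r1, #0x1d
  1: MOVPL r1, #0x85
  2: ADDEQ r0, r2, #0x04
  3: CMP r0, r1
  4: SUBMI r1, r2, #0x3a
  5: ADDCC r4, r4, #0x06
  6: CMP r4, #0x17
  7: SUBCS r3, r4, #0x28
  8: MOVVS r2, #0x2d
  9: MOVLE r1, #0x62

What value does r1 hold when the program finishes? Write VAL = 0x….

VAL = 0x62

[0] flags=1010 → (cmp)
[1] flags=1010 PL?F → skip
[2] flags=1010 EQ?F → skip
[3] flags=1000 → (cmp)
[4] flags=1000 MI?T → r1=0x7b
[5] flags=1000 CC?T → r4=0xa1
[6] flags=1010 → (cmp)
[7] flags=1010 CS?T → r3=0x79
[8] flags=1010 VS?F → skip
[9] flags=1010 LE?T → r1=0x62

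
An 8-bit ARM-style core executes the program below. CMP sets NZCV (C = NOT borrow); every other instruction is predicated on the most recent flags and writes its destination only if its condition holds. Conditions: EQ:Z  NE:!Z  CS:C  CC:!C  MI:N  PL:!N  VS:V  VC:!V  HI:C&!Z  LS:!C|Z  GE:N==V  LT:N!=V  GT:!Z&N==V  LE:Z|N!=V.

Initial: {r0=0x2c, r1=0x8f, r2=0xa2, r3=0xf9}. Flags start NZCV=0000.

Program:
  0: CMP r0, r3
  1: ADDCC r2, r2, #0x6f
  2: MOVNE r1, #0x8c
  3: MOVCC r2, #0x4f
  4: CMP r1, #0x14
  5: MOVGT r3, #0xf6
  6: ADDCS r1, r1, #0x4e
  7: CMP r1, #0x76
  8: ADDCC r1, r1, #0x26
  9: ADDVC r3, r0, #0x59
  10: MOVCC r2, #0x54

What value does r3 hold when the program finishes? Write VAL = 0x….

[0] flags=0000 → (cmp)
[1] flags=0000 CC?T → r2=0x11
[2] flags=0000 NE?T → r1=0x8c
[3] flags=0000 CC?T → r2=0x4f
[4] flags=0011 → (cmp)
[5] flags=0011 GT?F → skip
[6] flags=0011 CS?T → r1=0xda
[7] flags=0011 → (cmp)
[8] flags=0011 CC?F → skip
[9] flags=0011 VC?F → skip
[10] flags=0011 CC?F → skip

VAL = 0xf9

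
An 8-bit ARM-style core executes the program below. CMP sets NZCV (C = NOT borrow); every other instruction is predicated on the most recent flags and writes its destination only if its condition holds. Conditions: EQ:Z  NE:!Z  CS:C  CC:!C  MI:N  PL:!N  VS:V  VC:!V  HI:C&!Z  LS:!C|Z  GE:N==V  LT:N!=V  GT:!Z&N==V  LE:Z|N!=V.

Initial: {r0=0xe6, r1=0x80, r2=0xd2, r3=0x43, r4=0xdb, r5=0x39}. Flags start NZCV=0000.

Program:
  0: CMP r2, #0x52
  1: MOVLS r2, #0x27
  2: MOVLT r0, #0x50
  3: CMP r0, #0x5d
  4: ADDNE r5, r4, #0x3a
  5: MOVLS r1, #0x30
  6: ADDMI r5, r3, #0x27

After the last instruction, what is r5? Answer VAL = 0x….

[0] flags=1010 → (cmp)
[1] flags=1010 LS?F → skip
[2] flags=1010 LT?T → r0=0x50
[3] flags=1000 → (cmp)
[4] flags=1000 NE?T → r5=0x15
[5] flags=1000 LS?T → r1=0x30
[6] flags=1000 MI?T → r5=0x6a

VAL = 0x6a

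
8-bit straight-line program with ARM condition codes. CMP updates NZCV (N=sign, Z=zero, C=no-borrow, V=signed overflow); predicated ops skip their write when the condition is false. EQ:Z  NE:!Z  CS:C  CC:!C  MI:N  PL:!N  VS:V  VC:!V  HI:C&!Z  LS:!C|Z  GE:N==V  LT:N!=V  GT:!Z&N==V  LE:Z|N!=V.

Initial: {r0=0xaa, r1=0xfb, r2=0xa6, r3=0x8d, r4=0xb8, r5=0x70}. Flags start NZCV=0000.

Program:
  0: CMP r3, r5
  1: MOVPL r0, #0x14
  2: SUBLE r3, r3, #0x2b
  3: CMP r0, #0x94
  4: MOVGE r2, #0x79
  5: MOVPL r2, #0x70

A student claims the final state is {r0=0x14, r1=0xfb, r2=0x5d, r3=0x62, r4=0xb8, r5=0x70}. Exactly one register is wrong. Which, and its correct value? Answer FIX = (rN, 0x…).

FIX = (r2, 0x79)

[0] flags=0011 → (cmp)
[1] flags=0011 PL?T → r0=0x14
[2] flags=0011 LE?T → r3=0x62
[3] flags=1001 → (cmp)
[4] flags=1001 GE?T → r2=0x79
[5] flags=1001 PL?F → skip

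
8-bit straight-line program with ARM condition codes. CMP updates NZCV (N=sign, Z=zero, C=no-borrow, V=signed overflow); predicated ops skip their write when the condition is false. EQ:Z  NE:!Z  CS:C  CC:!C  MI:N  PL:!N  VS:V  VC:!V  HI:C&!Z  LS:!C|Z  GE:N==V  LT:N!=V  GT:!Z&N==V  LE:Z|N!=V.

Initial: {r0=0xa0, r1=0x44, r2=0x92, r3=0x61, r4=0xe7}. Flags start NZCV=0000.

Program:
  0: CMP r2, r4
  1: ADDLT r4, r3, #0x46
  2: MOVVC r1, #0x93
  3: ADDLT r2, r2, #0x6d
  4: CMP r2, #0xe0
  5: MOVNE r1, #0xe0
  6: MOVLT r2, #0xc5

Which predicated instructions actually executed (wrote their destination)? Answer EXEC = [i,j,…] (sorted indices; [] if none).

[0] flags=1000 → (cmp)
[1] flags=1000 LT?T → r4=0xa7
[2] flags=1000 VC?T → r1=0x93
[3] flags=1000 LT?T → r2=0xff
[4] flags=0010 → (cmp)
[5] flags=0010 NE?T → r1=0xe0
[6] flags=0010 LT?F → skip

EXEC = [1,2,3,5]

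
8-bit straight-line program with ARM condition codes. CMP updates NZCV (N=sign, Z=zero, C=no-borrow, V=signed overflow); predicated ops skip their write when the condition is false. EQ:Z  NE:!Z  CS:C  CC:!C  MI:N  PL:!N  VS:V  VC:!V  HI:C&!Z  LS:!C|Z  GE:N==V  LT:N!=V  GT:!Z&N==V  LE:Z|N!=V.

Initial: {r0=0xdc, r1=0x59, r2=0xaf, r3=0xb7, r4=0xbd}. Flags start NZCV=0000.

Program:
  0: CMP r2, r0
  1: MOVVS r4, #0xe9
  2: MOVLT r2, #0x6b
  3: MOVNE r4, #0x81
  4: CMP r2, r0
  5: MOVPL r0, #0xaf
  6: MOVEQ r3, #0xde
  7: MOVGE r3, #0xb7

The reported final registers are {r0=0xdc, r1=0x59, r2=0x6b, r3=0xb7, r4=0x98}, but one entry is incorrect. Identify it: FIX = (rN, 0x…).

FIX = (r4, 0x81)

[0] flags=1000 → (cmp)
[1] flags=1000 VS?F → skip
[2] flags=1000 LT?T → r2=0x6b
[3] flags=1000 NE?T → r4=0x81
[4] flags=1001 → (cmp)
[5] flags=1001 PL?F → skip
[6] flags=1001 EQ?F → skip
[7] flags=1001 GE?T → r3=0xb7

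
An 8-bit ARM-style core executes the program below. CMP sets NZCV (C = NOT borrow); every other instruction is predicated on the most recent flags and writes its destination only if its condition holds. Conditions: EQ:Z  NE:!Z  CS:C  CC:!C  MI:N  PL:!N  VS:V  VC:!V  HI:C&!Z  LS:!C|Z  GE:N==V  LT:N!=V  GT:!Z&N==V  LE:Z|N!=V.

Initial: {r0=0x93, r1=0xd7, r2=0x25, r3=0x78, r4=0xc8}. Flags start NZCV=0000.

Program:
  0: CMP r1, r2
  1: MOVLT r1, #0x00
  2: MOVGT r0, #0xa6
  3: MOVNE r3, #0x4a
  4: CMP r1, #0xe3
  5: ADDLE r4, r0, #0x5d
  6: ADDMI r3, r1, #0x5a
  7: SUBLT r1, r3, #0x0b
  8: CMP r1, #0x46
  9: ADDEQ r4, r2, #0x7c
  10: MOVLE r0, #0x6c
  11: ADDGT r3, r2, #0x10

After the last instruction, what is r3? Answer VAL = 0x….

[0] flags=1010 → (cmp)
[1] flags=1010 LT?T → r1=0x00
[2] flags=1010 GT?F → skip
[3] flags=1010 NE?T → r3=0x4a
[4] flags=0000 → (cmp)
[5] flags=0000 LE?F → skip
[6] flags=0000 MI?F → skip
[7] flags=0000 LT?F → skip
[8] flags=1000 → (cmp)
[9] flags=1000 EQ?F → skip
[10] flags=1000 LE?T → r0=0x6c
[11] flags=1000 GT?F → skip

VAL = 0x4a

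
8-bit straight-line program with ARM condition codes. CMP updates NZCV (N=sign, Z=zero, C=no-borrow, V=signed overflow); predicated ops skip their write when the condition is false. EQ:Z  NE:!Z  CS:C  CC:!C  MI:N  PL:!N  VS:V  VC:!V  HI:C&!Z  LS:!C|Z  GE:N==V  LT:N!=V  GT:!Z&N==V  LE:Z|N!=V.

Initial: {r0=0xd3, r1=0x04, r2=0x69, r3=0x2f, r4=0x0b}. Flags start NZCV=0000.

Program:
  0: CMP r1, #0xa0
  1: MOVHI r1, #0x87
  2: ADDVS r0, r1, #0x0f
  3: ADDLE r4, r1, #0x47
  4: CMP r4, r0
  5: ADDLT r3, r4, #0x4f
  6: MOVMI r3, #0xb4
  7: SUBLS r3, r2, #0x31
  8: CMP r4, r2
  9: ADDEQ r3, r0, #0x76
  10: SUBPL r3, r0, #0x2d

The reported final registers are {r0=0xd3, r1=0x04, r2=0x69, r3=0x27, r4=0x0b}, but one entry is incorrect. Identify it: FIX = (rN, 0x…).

[0] flags=0000 → (cmp)
[1] flags=0000 HI?F → skip
[2] flags=0000 VS?F → skip
[3] flags=0000 LE?F → skip
[4] flags=0000 → (cmp)
[5] flags=0000 LT?F → skip
[6] flags=0000 MI?F → skip
[7] flags=0000 LS?T → r3=0x38
[8] flags=1000 → (cmp)
[9] flags=1000 EQ?F → skip
[10] flags=1000 PL?F → skip

FIX = (r3, 0x38)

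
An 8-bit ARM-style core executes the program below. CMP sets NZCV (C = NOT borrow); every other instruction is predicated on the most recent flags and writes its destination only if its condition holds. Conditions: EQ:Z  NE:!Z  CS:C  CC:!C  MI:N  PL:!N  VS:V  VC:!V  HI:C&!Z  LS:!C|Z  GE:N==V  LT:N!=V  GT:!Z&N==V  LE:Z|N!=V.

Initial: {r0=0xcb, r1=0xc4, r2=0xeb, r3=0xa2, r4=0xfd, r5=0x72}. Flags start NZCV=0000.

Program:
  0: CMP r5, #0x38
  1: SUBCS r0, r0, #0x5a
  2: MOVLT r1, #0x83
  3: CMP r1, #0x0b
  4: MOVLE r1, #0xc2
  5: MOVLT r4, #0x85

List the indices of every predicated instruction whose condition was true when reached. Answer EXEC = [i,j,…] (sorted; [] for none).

[0] flags=0010 → (cmp)
[1] flags=0010 CS?T → r0=0x71
[2] flags=0010 LT?F → skip
[3] flags=1010 → (cmp)
[4] flags=1010 LE?T → r1=0xc2
[5] flags=1010 LT?T → r4=0x85

EXEC = [1,4,5]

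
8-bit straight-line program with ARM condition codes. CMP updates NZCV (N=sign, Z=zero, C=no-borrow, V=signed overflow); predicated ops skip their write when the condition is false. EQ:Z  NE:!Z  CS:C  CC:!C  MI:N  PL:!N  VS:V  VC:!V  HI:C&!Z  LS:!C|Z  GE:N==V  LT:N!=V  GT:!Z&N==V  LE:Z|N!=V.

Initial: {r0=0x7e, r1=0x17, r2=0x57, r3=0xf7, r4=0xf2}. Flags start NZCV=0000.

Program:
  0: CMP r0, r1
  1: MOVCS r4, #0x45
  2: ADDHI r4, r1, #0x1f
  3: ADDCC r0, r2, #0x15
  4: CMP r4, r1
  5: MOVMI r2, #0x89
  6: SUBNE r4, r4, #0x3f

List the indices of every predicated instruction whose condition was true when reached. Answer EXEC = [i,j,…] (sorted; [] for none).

EXEC = [1,2,6]

0: ✓ CMP  NZCV=0010
1: ✓ MOVCS  r4←0x45
2: ✓ ADDHI  r4←0x36
3: · ADDCC
4: ✓ CMP  NZCV=0010
5: · MOVMI
6: ✓ SUBNE  r4←0xf7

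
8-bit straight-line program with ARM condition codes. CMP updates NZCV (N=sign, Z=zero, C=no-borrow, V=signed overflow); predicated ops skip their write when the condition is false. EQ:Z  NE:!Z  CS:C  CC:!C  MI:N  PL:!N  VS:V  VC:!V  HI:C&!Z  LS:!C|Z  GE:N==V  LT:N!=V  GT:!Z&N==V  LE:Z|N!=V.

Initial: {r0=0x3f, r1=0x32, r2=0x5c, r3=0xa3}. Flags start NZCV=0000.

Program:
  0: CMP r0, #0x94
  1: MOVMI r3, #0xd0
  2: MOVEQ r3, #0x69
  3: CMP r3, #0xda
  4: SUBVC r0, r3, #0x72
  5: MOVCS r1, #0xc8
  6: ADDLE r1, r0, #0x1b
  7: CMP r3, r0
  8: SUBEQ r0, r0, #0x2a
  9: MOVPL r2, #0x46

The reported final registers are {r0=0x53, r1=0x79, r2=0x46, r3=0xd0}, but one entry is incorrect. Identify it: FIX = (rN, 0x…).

0: ✓ CMP  NZCV=1001
1: ✓ MOVMI  r3←0xd0
2: · MOVEQ
3: ✓ CMP  NZCV=1000
4: ✓ SUBVC  r0←0x5e
5: · MOVCS
6: ✓ ADDLE  r1←0x79
7: ✓ CMP  NZCV=0011
8: · SUBEQ
9: ✓ MOVPL  r2←0x46

FIX = (r0, 0x5e)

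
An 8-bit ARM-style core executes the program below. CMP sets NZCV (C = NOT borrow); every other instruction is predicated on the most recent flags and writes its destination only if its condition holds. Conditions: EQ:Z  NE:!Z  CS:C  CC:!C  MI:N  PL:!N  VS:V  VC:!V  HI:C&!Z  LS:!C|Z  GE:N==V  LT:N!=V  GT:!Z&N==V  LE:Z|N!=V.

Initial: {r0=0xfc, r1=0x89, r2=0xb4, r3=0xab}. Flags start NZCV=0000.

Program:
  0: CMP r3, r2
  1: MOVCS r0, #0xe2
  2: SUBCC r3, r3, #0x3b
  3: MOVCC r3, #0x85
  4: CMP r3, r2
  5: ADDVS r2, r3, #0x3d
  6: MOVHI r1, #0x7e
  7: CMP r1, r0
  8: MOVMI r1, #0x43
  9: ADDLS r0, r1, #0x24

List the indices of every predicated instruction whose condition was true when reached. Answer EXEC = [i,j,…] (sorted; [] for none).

0: ✓ CMP  NZCV=1000
1: · MOVCS
2: ✓ SUBCC  r3←0x70
3: ✓ MOVCC  r3←0x85
4: ✓ CMP  NZCV=1000
5: · ADDVS
6: · MOVHI
7: ✓ CMP  NZCV=1000
8: ✓ MOVMI  r1←0x43
9: ✓ ADDLS  r0←0x67

EXEC = [2,3,8,9]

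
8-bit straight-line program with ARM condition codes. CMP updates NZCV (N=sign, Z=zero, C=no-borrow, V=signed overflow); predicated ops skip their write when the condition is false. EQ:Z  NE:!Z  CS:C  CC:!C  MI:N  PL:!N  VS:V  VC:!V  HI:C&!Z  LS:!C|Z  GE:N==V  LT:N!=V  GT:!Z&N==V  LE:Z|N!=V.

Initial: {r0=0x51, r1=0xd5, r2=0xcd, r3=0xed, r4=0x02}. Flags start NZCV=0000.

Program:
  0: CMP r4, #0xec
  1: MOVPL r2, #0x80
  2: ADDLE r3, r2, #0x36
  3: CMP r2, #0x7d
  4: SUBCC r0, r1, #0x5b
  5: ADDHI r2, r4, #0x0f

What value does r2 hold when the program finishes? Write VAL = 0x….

0: ✓ CMP  NZCV=0000
1: ✓ MOVPL  r2←0x80
2: · ADDLE
3: ✓ CMP  NZCV=0011
4: · SUBCC
5: ✓ ADDHI  r2←0x11

VAL = 0x11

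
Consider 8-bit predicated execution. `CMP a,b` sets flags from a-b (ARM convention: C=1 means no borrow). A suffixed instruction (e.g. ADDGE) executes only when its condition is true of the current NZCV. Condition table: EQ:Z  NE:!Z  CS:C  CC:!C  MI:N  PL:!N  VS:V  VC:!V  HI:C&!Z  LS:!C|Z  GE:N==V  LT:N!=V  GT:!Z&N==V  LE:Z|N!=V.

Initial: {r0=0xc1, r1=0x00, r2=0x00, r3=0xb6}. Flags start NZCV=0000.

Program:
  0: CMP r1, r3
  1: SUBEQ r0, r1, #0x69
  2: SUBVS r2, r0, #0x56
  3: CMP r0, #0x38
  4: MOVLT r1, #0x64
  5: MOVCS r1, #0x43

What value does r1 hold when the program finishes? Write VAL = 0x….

0: ✓ CMP  NZCV=0000
1: · SUBEQ
2: · SUBVS
3: ✓ CMP  NZCV=1010
4: ✓ MOVLT  r1←0x64
5: ✓ MOVCS  r1←0x43

VAL = 0x43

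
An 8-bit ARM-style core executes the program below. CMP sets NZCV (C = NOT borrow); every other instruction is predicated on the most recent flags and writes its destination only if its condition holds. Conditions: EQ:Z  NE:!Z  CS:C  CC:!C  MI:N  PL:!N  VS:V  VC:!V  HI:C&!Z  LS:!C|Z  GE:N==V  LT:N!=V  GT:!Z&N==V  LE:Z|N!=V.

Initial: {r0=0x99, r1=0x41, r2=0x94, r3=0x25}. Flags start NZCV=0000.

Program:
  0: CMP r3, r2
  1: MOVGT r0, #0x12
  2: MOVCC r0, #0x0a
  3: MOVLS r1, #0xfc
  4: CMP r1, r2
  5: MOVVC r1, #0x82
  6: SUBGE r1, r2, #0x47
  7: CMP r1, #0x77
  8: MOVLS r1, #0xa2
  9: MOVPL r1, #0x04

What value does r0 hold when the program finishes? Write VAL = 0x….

0: ✓ CMP  NZCV=1001
1: ✓ MOVGT  r0←0x12
2: ✓ MOVCC  r0←0x0a
3: ✓ MOVLS  r1←0xfc
4: ✓ CMP  NZCV=0010
5: ✓ MOVVC  r1←0x82
6: ✓ SUBGE  r1←0x4d
7: ✓ CMP  NZCV=1000
8: ✓ MOVLS  r1←0xa2
9: · MOVPL

VAL = 0x0a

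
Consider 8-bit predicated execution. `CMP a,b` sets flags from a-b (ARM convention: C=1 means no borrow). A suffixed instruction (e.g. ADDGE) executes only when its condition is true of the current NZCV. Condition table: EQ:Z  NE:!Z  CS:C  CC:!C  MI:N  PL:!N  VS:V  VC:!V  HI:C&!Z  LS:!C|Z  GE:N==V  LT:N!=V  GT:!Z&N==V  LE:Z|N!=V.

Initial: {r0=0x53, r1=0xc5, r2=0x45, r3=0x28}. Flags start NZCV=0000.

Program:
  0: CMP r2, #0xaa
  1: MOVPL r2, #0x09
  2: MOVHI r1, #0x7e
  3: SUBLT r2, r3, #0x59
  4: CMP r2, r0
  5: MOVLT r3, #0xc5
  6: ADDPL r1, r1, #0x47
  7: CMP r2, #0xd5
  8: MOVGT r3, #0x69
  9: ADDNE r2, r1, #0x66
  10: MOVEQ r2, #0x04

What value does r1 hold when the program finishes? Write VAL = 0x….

0: ✓ CMP  NZCV=1001
1: · MOVPL
2: · MOVHI
3: · SUBLT
4: ✓ CMP  NZCV=1000
5: ✓ MOVLT  r3←0xc5
6: · ADDPL
7: ✓ CMP  NZCV=0000
8: ✓ MOVGT  r3←0x69
9: ✓ ADDNE  r2←0x2b
10: · MOVEQ

VAL = 0xc5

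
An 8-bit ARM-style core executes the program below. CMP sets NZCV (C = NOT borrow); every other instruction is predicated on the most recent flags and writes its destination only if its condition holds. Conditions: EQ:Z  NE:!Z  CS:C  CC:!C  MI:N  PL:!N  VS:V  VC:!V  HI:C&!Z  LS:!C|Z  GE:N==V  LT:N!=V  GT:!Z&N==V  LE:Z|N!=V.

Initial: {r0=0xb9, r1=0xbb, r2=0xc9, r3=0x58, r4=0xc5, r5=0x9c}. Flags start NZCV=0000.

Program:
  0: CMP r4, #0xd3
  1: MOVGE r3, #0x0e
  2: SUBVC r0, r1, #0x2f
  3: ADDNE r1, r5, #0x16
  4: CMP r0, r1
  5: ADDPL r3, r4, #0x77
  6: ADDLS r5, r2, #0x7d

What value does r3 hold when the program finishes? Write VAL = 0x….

[0] flags=1000 → (cmp)
[1] flags=1000 GE?F → skip
[2] flags=1000 VC?T → r0=0x8c
[3] flags=1000 NE?T → r1=0xb2
[4] flags=1000 → (cmp)
[5] flags=1000 PL?F → skip
[6] flags=1000 LS?T → r5=0x46

VAL = 0x58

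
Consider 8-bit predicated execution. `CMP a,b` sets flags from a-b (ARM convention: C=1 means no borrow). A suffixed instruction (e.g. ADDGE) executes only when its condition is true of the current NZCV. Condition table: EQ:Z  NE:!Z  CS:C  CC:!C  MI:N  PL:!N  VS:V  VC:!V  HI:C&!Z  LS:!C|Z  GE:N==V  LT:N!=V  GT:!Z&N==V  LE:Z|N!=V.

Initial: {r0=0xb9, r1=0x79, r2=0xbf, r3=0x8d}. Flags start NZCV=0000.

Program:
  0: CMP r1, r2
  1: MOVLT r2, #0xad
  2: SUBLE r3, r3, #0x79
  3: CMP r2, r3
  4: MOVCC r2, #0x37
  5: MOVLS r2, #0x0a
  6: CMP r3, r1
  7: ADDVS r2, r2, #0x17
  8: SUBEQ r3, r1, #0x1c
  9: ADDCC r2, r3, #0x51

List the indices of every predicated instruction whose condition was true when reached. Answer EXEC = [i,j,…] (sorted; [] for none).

EXEC = [7]

0: ✓ CMP  NZCV=1001
1: · MOVLT
2: · SUBLE
3: ✓ CMP  NZCV=0010
4: · MOVCC
5: · MOVLS
6: ✓ CMP  NZCV=0011
7: ✓ ADDVS  r2←0xd6
8: · SUBEQ
9: · ADDCC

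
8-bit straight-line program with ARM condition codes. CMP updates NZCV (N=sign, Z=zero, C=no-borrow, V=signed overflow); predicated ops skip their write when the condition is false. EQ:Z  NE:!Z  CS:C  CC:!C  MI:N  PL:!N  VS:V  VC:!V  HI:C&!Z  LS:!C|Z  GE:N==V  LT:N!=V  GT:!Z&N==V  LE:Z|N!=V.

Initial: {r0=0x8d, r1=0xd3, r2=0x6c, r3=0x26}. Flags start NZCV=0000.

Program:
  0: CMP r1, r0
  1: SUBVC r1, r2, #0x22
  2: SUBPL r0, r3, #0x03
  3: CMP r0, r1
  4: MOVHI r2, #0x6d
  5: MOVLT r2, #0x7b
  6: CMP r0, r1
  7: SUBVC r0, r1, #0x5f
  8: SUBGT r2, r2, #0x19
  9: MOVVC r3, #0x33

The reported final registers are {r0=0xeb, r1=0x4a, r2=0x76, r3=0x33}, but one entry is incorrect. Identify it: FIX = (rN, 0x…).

FIX = (r2, 0x7b)

[0] flags=0010 → (cmp)
[1] flags=0010 VC?T → r1=0x4a
[2] flags=0010 PL?T → r0=0x23
[3] flags=1000 → (cmp)
[4] flags=1000 HI?F → skip
[5] flags=1000 LT?T → r2=0x7b
[6] flags=1000 → (cmp)
[7] flags=1000 VC?T → r0=0xeb
[8] flags=1000 GT?F → skip
[9] flags=1000 VC?T → r3=0x33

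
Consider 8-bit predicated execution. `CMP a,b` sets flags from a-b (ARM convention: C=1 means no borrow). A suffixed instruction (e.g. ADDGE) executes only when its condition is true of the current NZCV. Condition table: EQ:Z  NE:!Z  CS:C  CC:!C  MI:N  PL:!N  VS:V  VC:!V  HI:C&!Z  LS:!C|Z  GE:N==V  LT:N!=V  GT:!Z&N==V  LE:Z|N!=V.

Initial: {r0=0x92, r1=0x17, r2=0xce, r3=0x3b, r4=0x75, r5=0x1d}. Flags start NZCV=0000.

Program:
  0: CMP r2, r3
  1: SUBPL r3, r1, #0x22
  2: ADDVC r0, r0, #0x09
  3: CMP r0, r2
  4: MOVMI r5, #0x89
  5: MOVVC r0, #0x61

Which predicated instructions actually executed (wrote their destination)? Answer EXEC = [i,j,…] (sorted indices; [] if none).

[0] flags=1010 → (cmp)
[1] flags=1010 PL?F → skip
[2] flags=1010 VC?T → r0=0x9b
[3] flags=1000 → (cmp)
[4] flags=1000 MI?T → r5=0x89
[5] flags=1000 VC?T → r0=0x61

EXEC = [2,4,5]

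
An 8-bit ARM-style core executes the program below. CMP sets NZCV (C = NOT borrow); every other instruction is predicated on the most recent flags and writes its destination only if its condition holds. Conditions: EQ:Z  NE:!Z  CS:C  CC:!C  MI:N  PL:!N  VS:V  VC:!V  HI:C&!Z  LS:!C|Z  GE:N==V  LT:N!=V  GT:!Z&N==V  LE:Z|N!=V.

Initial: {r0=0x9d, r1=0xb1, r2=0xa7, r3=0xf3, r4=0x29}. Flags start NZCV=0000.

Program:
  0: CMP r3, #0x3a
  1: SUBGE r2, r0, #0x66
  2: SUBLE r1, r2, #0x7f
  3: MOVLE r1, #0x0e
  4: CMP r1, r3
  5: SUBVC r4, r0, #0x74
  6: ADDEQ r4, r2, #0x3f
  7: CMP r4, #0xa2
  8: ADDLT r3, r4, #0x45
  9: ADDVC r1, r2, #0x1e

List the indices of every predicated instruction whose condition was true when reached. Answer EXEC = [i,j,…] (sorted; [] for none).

EXEC = [2,3,5]

[0] flags=1010 → (cmp)
[1] flags=1010 GE?F → skip
[2] flags=1010 LE?T → r1=0x28
[3] flags=1010 LE?T → r1=0x0e
[4] flags=0000 → (cmp)
[5] flags=0000 VC?T → r4=0x29
[6] flags=0000 EQ?F → skip
[7] flags=1001 → (cmp)
[8] flags=1001 LT?F → skip
[9] flags=1001 VC?F → skip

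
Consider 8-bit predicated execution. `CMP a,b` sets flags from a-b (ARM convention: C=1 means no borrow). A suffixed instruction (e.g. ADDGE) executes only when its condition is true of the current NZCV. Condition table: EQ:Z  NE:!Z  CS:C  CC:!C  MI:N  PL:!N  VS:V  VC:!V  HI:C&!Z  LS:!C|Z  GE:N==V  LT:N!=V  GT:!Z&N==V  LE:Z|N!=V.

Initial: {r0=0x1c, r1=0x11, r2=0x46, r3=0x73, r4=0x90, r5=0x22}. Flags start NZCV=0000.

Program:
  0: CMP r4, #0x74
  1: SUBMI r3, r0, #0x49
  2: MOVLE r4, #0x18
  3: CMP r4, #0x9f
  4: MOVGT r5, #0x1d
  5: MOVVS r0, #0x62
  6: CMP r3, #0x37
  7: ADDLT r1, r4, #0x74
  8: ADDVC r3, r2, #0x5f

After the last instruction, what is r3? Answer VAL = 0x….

[0] flags=0011 → (cmp)
[1] flags=0011 MI?F → skip
[2] flags=0011 LE?T → r4=0x18
[3] flags=0000 → (cmp)
[4] flags=0000 GT?T → r5=0x1d
[5] flags=0000 VS?F → skip
[6] flags=0010 → (cmp)
[7] flags=0010 LT?F → skip
[8] flags=0010 VC?T → r3=0xa5

VAL = 0xa5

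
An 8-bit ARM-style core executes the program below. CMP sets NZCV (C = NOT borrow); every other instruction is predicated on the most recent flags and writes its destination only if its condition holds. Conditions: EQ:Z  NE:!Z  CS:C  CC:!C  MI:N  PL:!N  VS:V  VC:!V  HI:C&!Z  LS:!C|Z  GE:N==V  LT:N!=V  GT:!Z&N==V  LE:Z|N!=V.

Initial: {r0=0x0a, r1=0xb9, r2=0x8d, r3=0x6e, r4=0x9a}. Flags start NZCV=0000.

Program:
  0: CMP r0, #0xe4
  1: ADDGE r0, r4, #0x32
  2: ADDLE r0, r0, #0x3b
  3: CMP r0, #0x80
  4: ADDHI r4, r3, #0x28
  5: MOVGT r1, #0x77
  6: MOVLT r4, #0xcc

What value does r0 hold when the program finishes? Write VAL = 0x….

0: ✓ CMP  NZCV=0000
1: ✓ ADDGE  r0←0xcc
2: · ADDLE
3: ✓ CMP  NZCV=0010
4: ✓ ADDHI  r4←0x96
5: ✓ MOVGT  r1←0x77
6: · MOVLT

VAL = 0xcc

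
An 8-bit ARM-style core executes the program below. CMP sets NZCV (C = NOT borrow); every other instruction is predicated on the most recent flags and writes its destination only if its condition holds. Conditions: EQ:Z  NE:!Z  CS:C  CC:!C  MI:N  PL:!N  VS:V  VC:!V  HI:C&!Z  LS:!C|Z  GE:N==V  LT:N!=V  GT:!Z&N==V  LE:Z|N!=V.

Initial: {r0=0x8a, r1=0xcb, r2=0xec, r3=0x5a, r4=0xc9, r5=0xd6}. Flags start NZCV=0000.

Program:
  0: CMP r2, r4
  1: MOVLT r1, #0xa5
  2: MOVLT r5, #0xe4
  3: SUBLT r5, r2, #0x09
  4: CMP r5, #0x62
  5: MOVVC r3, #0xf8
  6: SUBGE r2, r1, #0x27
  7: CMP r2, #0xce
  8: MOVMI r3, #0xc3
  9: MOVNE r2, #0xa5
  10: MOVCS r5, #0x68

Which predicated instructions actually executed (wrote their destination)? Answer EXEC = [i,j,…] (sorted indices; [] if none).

[0] flags=0010 → (cmp)
[1] flags=0010 LT?F → skip
[2] flags=0010 LT?F → skip
[3] flags=0010 LT?F → skip
[4] flags=0011 → (cmp)
[5] flags=0011 VC?F → skip
[6] flags=0011 GE?F → skip
[7] flags=0010 → (cmp)
[8] flags=0010 MI?F → skip
[9] flags=0010 NE?T → r2=0xa5
[10] flags=0010 CS?T → r5=0x68

EXEC = [9,10]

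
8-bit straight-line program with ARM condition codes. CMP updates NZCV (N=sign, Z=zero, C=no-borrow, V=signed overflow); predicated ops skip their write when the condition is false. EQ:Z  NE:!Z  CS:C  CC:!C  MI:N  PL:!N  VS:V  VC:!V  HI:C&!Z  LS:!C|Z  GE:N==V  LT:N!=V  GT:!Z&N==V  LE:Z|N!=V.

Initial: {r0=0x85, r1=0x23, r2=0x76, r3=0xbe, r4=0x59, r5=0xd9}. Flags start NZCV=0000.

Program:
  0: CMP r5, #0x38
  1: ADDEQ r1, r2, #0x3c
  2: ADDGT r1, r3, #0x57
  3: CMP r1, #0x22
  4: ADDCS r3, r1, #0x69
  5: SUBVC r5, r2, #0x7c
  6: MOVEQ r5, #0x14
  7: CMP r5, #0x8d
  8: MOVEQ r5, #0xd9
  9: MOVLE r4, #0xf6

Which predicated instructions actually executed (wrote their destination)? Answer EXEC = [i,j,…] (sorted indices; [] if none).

EXEC = [4,5]

0: ✓ CMP  NZCV=1010
1: · ADDEQ
2: · ADDGT
3: ✓ CMP  NZCV=0010
4: ✓ ADDCS  r3←0x8c
5: ✓ SUBVC  r5←0xfa
6: · MOVEQ
7: ✓ CMP  NZCV=0010
8: · MOVEQ
9: · MOVLE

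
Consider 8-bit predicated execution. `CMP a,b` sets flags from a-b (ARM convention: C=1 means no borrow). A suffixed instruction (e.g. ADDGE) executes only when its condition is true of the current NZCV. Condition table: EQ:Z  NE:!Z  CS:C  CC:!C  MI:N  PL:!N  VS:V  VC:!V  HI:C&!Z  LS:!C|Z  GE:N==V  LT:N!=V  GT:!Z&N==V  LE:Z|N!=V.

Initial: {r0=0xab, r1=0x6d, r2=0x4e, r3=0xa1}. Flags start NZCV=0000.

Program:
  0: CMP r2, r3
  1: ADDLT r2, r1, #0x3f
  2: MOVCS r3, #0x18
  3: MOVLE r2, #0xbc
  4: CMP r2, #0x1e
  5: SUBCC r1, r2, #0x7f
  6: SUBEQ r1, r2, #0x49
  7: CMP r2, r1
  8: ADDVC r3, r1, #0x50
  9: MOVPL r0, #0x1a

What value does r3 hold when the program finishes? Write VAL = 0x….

VAL = 0xbd

0: ✓ CMP  NZCV=1001
1: · ADDLT
2: · MOVCS
3: · MOVLE
4: ✓ CMP  NZCV=0010
5: · SUBCC
6: · SUBEQ
7: ✓ CMP  NZCV=1000
8: ✓ ADDVC  r3←0xbd
9: · MOVPL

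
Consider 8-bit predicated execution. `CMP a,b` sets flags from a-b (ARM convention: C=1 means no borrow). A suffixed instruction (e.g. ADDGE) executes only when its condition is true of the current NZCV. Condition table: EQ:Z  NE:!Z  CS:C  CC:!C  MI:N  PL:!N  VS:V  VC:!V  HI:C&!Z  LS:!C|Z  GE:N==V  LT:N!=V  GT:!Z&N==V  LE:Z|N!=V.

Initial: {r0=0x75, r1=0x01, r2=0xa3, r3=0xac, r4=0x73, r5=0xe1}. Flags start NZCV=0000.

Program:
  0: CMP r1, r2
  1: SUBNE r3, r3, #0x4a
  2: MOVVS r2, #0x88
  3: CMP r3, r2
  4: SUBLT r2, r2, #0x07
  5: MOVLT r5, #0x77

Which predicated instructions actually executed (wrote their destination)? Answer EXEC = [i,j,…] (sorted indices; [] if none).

EXEC = [1]

[0] flags=0000 → (cmp)
[1] flags=0000 NE?T → r3=0x62
[2] flags=0000 VS?F → skip
[3] flags=1001 → (cmp)
[4] flags=1001 LT?F → skip
[5] flags=1001 LT?F → skip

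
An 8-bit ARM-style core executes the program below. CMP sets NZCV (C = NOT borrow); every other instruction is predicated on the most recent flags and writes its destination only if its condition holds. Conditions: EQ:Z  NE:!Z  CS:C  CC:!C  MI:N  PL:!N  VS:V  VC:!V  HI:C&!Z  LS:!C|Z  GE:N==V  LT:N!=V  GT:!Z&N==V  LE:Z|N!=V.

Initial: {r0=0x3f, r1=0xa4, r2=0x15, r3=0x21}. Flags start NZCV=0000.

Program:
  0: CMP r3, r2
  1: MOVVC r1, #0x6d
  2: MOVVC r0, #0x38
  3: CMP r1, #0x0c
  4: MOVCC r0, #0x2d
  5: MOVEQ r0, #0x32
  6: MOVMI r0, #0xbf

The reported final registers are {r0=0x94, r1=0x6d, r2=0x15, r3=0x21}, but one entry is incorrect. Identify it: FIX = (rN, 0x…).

FIX = (r0, 0x38)

[0] flags=0010 → (cmp)
[1] flags=0010 VC?T → r1=0x6d
[2] flags=0010 VC?T → r0=0x38
[3] flags=0010 → (cmp)
[4] flags=0010 CC?F → skip
[5] flags=0010 EQ?F → skip
[6] flags=0010 MI?F → skip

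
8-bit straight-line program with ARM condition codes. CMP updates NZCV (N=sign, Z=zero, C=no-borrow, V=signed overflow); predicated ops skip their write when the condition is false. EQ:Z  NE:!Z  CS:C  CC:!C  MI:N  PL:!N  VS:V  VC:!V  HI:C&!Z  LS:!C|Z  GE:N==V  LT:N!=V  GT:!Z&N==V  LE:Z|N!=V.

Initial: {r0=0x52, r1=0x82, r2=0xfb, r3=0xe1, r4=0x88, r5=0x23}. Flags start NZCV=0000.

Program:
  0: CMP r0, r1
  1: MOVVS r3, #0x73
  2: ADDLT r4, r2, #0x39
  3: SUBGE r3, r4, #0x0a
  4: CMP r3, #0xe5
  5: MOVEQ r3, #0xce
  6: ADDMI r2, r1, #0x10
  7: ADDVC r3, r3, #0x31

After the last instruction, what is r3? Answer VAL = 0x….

VAL = 0x7e

0: ✓ CMP  NZCV=1001
1: ✓ MOVVS  r3←0x73
2: · ADDLT
3: ✓ SUBGE  r3←0x7e
4: ✓ CMP  NZCV=1001
5: · MOVEQ
6: ✓ ADDMI  r2←0x92
7: · ADDVC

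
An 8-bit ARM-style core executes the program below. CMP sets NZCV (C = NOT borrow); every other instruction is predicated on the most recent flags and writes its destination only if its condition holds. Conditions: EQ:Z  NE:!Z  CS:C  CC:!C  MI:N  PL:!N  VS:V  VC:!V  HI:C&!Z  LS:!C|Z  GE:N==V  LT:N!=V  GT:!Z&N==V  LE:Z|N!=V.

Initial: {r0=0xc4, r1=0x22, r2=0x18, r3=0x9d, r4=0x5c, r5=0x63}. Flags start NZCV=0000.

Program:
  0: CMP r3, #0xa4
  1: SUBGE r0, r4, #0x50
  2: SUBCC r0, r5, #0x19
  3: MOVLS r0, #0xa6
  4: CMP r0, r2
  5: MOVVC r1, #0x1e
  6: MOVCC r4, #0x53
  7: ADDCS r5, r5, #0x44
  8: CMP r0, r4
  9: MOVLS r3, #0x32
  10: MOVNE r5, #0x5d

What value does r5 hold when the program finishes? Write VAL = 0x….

[0] flags=1000 → (cmp)
[1] flags=1000 GE?F → skip
[2] flags=1000 CC?T → r0=0x4a
[3] flags=1000 LS?T → r0=0xa6
[4] flags=1010 → (cmp)
[5] flags=1010 VC?T → r1=0x1e
[6] flags=1010 CC?F → skip
[7] flags=1010 CS?T → r5=0xa7
[8] flags=0011 → (cmp)
[9] flags=0011 LS?F → skip
[10] flags=0011 NE?T → r5=0x5d

VAL = 0x5d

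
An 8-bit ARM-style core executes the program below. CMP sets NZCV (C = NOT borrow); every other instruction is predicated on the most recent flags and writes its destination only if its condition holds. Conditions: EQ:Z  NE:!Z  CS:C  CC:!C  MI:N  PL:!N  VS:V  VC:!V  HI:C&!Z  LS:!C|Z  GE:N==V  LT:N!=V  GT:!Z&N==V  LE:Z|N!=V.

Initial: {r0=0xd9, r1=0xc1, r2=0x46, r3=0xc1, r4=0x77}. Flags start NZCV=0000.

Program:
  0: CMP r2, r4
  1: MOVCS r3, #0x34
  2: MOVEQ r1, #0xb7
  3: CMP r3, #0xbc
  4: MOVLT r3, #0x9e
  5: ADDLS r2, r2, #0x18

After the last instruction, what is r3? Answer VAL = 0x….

0: ✓ CMP  NZCV=1000
1: · MOVCS
2: · MOVEQ
3: ✓ CMP  NZCV=0010
4: · MOVLT
5: · ADDLS

VAL = 0xc1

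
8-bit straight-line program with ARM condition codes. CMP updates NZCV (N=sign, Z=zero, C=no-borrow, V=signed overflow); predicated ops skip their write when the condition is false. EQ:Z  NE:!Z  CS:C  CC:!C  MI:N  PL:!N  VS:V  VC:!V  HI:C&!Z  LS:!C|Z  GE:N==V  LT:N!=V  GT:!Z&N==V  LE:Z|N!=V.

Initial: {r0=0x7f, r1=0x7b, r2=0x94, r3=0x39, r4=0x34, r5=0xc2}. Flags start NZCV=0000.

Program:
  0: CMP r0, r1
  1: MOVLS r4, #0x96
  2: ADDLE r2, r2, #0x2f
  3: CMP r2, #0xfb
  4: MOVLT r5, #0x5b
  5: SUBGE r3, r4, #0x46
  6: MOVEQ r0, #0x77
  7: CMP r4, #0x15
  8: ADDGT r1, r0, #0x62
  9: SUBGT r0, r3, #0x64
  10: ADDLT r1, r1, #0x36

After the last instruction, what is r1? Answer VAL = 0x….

VAL = 0xe1

[0] flags=0010 → (cmp)
[1] flags=0010 LS?F → skip
[2] flags=0010 LE?F → skip
[3] flags=1000 → (cmp)
[4] flags=1000 LT?T → r5=0x5b
[5] flags=1000 GE?F → skip
[6] flags=1000 EQ?F → skip
[7] flags=0010 → (cmp)
[8] flags=0010 GT?T → r1=0xe1
[9] flags=0010 GT?T → r0=0xd5
[10] flags=0010 LT?F → skip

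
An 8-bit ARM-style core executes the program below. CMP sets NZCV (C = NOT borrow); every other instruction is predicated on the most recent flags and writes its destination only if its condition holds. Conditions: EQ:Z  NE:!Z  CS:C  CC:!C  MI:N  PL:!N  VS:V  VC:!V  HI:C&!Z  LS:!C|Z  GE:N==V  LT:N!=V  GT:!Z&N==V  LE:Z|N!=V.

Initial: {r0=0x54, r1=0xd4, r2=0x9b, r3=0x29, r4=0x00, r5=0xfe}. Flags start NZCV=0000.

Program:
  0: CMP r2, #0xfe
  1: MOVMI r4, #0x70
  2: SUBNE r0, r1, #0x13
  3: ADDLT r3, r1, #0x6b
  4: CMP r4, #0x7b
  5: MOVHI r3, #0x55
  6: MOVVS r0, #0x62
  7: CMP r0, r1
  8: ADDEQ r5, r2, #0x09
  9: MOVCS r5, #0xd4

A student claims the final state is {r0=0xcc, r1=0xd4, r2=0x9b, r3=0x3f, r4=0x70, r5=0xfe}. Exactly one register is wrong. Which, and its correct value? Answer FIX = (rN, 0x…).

0: ✓ CMP  NZCV=1000
1: ✓ MOVMI  r4←0x70
2: ✓ SUBNE  r0←0xc1
3: ✓ ADDLT  r3←0x3f
4: ✓ CMP  NZCV=1000
5: · MOVHI
6: · MOVVS
7: ✓ CMP  NZCV=1000
8: · ADDEQ
9: · MOVCS

FIX = (r0, 0xc1)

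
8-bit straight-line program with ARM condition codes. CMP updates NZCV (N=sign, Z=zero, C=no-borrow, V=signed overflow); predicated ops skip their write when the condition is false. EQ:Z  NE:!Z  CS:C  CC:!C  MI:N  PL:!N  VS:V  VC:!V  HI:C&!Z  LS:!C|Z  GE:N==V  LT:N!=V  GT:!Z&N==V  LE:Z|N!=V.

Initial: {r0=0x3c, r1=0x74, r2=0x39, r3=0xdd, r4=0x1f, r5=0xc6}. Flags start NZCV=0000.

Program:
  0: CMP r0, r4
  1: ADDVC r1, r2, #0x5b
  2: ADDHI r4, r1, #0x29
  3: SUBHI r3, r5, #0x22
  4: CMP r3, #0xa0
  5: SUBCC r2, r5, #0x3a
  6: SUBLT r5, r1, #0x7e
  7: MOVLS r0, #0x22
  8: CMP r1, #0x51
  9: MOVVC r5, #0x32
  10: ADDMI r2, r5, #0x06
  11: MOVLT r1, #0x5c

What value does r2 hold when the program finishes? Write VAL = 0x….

VAL = 0x39

[0] flags=0010 → (cmp)
[1] flags=0010 VC?T → r1=0x94
[2] flags=0010 HI?T → r4=0xbd
[3] flags=0010 HI?T → r3=0xa4
[4] flags=0010 → (cmp)
[5] flags=0010 CC?F → skip
[6] flags=0010 LT?F → skip
[7] flags=0010 LS?F → skip
[8] flags=0011 → (cmp)
[9] flags=0011 VC?F → skip
[10] flags=0011 MI?F → skip
[11] flags=0011 LT?T → r1=0x5c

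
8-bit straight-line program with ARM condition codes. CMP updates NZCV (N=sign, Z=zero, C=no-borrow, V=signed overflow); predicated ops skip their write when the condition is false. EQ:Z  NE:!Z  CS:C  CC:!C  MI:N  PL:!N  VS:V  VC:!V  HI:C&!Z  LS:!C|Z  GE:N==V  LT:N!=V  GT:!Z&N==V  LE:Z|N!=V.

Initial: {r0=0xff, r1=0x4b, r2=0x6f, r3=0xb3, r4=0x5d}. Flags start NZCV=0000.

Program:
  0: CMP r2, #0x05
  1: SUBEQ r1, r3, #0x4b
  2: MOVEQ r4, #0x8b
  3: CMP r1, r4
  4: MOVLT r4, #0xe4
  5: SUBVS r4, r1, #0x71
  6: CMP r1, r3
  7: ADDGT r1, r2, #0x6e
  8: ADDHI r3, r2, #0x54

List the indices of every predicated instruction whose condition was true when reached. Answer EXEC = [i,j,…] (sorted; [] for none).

EXEC = [4,7]

[0] flags=0010 → (cmp)
[1] flags=0010 EQ?F → skip
[2] flags=0010 EQ?F → skip
[3] flags=1000 → (cmp)
[4] flags=1000 LT?T → r4=0xe4
[5] flags=1000 VS?F → skip
[6] flags=1001 → (cmp)
[7] flags=1001 GT?T → r1=0xdd
[8] flags=1001 HI?F → skip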